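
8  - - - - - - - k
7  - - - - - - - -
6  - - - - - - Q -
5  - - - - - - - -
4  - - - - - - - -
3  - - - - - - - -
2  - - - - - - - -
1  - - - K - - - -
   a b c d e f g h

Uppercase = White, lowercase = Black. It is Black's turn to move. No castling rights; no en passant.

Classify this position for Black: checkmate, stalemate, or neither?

stalemate

Black to move; black king on h8.
In check: no.
King squares — g7: attacked by Qg6; h7: attacked by Qg6; g8: attacked by Qg6.
Legal moves for Black: none.
Not in check and no legal moves → stalemate.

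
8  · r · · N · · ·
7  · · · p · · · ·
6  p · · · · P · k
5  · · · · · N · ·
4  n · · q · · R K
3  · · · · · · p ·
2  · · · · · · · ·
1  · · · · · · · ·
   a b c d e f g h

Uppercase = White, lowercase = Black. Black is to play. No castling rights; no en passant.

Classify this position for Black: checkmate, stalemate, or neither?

neither

Black to move; black king on h6.
In check: yes, from the white knight on f5.
King squares — g5: attacked by Rg4; h5: attacked by Kh4; g6: attacked by Rg4; g7: attacked by Rg4; h7: available.
Legal moves for Black: Kh7.
Black is in check but has 1 legal move → neither.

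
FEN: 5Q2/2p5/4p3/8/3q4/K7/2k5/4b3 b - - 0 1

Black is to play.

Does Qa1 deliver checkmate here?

After Qa1: white king on a3; in check: yes, from the black queen on a1.
King squares — a2: attacked by Qa1; b2: attacked by Qa1; b3: attacked by Kc2; a4: attacked by Qa1; b4: attacked by Be1.
White has no legal moves → checkmate.

yes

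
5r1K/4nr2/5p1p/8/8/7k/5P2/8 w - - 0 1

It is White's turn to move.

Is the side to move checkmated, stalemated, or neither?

checkmate

White to move; white king on h8.
In check: yes, from the black rook on f8.
King squares — g7: attacked by Rf7; h7: attacked by Rf7; g8: attacked by Ne7.
Legal moves for White: none.
In check with no legal moves → checkmate.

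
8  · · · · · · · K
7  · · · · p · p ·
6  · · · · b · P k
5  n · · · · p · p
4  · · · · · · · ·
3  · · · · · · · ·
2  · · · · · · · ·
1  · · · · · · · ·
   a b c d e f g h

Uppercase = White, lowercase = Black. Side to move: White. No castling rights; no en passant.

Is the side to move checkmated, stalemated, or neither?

stalemate

White to move; white king on h8.
In check: no.
King squares — g7: attacked by Kh6; h7: attacked by Kh6; g8: attacked by Be6.
Legal moves for White: none.
Not in check and no legal moves → stalemate.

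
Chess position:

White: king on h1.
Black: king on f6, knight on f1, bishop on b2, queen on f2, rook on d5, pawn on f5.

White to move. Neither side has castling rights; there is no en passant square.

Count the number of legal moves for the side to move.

0

White to move; king on h1.
In check: no.
Legal moves: none.
Count: 0.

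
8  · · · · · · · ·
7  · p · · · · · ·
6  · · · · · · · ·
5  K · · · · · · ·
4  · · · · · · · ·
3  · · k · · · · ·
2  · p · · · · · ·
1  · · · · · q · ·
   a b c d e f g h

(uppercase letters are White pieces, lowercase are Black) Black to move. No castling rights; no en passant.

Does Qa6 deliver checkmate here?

After Qa6: white king on a5; in check: yes, from the black queen on a6.
King squares — a4: attacked by Qa6; b4: attacked by Kc3; b5: attacked by Qa6; a6: attacked by Pb7; b6: attacked by Qa6.
White has no legal moves → checkmate.

yes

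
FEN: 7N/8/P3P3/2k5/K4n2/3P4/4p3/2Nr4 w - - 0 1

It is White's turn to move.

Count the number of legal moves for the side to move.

11

White to move; king on a4.
In check: no.
Legal moves: Nf7, Ng6, Ka5, Kb3, Ka3, Nb3+, Nxe2, Na2, e7, a7, d4+.
Count: 11.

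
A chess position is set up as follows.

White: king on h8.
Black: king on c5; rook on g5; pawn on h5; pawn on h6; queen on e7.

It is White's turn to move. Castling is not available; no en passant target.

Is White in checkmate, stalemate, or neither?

White to move; white king on h8.
In check: no.
King squares — g7: attacked by Rg5; h7: attacked by Qe7; g8: attacked by Rg5.
Legal moves for White: none.
Not in check and no legal moves → stalemate.

stalemate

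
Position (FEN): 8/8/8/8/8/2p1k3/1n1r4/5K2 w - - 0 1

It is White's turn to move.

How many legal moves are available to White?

White to move; king on f1.
In check: no.
Legal moves: Kg1, Ke1.
Count: 2.

2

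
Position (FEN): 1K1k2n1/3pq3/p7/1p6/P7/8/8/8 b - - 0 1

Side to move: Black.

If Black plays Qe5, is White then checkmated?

After Qe5: white king on b8; in check: yes, from the black queen on e5.
White has 3 legal replies: Ka8, Kb7, Ka7.
In check but a legal move exists → not checkmate.

no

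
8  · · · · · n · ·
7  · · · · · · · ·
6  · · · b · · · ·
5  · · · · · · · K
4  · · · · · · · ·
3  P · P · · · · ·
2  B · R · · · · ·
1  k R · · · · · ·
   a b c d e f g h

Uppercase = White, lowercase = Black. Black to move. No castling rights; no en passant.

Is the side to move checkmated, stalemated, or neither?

Black to move; black king on a1.
In check: yes, from the white rook on b1.
King squares — b1: attacked by Ba2; a2: attacked by Rc2; b2: attacked by Rb1.
Legal moves for Black: none.
In check with no legal moves → checkmate.

checkmate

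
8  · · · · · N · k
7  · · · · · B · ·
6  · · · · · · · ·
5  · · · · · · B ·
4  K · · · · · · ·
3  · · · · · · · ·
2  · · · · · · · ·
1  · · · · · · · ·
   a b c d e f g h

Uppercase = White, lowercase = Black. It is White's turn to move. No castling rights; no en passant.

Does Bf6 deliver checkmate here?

yes

After Bf6: black king on h8; in check: yes, from the white bishop on f6.
King squares — g7: attacked by Bf6; h7: attacked by Nf8; g8: attacked by Bf7.
Black has no legal moves → checkmate.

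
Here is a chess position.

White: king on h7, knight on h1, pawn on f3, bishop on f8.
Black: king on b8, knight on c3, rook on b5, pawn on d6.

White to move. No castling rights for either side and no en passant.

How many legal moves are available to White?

12

White to move; king on h7.
In check: no.
Legal moves: Bg7, Be7, Bh6, Bxd6+, Kh8, Kg8, Kg7, Kh6, Kg6, Ng3, Nf2, f4.
Count: 12.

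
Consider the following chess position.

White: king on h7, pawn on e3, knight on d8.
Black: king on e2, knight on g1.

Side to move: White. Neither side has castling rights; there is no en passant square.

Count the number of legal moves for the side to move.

White to move; king on h7.
In check: no.
Legal moves: Nf7, Nb7, Ne6, Nc6, Kh8, Kg8, Kg7, Kh6, Kg6, e4.
Count: 10.

10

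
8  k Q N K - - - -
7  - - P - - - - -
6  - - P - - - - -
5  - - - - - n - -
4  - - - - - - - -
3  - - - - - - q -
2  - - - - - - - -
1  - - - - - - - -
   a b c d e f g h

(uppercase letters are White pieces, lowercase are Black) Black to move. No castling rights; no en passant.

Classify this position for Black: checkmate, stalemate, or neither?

Black to move; black king on a8.
In check: yes, from the white queen on b8.
King squares — a7: attacked by Qb8; b7: attacked by Pc6; b8: attacked by Pc7.
Legal moves for Black: none.
In check with no legal moves → checkmate.

checkmate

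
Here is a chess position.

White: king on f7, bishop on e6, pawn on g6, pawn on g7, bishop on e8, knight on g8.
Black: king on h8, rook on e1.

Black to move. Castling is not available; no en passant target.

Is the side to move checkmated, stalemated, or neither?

Black to move; black king on h8.
In check: yes, from the white pawn on g7.
King squares — g7: attacked by Kf7; h7: attacked by Pg6; g8: attacked by Kf7.
Legal moves for Black: none.
In check with no legal moves → checkmate.

checkmate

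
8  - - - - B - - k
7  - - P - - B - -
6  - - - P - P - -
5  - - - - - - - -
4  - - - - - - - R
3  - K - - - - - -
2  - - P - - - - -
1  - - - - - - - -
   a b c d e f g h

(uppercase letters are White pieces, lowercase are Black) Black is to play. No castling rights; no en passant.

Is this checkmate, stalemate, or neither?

checkmate

Black to move; black king on h8.
In check: yes, from the white rook on h4.
King squares — g7: attacked by Pf6; h7: attacked by Rh4; g8: attacked by Bf7.
Legal moves for Black: none.
In check with no legal moves → checkmate.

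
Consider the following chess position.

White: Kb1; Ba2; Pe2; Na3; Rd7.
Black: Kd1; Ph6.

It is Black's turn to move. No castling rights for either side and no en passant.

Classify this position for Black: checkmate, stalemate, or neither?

Black to move; black king on d1.
In check: yes, from the white rook on d7.
King squares — c1: attacked by Kb1; e1: available; c2: attacked by Kb1; d2: attacked by Rd7; e2: available.
Legal moves for Black: Kxe2, Ke1.
Black is in check but has 2 legal moves → neither.

neither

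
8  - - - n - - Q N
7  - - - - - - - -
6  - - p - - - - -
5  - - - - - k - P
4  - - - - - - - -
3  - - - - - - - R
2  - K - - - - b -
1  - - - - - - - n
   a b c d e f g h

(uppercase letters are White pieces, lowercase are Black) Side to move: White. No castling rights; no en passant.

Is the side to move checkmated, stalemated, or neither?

neither

White to move; white king on b2.
In check: no.
Legal moves for White include: Nf7, Ng6, Qf8+, Qe8, Qxd8, Qh7+, Qg7, Qf7+, Qg6+, Qe6+, Qg5+, Qd5+, Qg4+, Qc4, Qg3, Qb3, Qxg2, Qa2, ... (list truncated; more exist).
White has legal moves and is not in check → neither.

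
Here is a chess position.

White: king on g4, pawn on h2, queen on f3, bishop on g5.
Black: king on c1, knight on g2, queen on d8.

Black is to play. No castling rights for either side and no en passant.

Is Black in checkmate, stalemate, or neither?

Black to move; black king on c1.
In check: yes, from the white bishop on g5.
Legal moves for Black: Kc2, Kb2, Kb1, Qxg5+, Qd2, Nf4, Ne3+.
Black is in check but has 7 legal moves → neither.

neither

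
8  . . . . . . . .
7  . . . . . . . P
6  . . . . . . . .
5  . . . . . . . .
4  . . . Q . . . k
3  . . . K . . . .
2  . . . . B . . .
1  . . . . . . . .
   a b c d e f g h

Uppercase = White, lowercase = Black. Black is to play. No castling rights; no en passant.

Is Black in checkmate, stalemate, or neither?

neither

Black to move; black king on h4.
In check: yes, from the white queen on d4.
Legal moves for Black: Kg5, Kh3, Kg3.
Black is in check but has 3 legal moves → neither.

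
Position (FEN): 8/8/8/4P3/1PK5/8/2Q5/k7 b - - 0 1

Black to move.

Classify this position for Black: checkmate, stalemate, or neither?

stalemate

Black to move; black king on a1.
In check: no.
King squares — b1: attacked by Qc2; a2: attacked by Qc2; b2: attacked by Qc2.
Legal moves for Black: none.
Not in check and no legal moves → stalemate.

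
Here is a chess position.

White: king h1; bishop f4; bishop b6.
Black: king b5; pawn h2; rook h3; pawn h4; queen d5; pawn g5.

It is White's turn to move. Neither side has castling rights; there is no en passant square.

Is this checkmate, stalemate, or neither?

checkmate

White to move; white king on h1.
In check: yes, from the black queen on d5.
King squares — g1: attacked by Ph2; g2: attacked by Qd5; h2: attacked by Rh3.
Legal moves for White: none.
In check with no legal moves → checkmate.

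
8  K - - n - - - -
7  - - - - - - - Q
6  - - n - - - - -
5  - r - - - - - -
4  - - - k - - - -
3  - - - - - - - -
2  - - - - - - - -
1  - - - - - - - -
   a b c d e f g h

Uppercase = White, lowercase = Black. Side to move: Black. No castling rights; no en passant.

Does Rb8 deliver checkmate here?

yes

After Rb8: white king on a8; in check: yes, from the black rook on b8.
King squares — a7: attacked by Nc6; b7: attacked by Rb8; b8: attacked by Nc6.
White has no legal moves → checkmate.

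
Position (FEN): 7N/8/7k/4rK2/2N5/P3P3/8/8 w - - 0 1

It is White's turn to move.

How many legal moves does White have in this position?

White to move; king on f5.
In check: yes, from the black rook on e5.
Legal moves: Kf6, Kxe5, Kg4, Kf4, Nxe5.
Count: 5.

5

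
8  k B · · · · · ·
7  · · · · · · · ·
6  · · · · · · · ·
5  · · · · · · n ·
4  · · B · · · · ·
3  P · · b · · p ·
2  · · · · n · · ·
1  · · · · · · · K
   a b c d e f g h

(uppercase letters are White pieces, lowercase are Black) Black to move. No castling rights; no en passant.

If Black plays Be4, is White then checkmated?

yes

After Be4: white king on h1; in check: yes, from the black bishop on e4.
King squares — g1: attacked by Ne2; g2: attacked by Be4; h2: attacked by Pg3.
White has no legal moves → checkmate.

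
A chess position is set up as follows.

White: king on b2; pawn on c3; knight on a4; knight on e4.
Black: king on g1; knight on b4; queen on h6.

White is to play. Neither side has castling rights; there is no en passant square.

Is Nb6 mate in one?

no

After Nb6: black king on g1; in check: no.
Black is not in check, so this cannot be checkmate.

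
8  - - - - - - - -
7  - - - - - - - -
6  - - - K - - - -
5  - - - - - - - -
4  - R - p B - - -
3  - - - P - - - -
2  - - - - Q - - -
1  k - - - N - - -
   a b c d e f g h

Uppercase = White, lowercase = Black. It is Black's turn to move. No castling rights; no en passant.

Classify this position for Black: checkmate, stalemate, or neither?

Black to move; black king on a1.
In check: no.
King squares — b1: attacked by Rb4; a2: attacked by Qe2; b2: attacked by Qe2.
Legal moves for Black: none.
Not in check and no legal moves → stalemate.

stalemate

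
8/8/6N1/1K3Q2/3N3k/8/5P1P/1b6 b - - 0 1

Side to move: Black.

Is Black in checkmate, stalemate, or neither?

Black to move; black king on h4.
In check: yes, from the white knight on g6.
King squares — g3: attacked by Pf2; h3: attacked by Qf5; g4: attacked by Qf5; g5: attacked by Qf5; h5: attacked by Qf5.
Legal moves for Black: none.
In check with no legal moves → checkmate.

checkmate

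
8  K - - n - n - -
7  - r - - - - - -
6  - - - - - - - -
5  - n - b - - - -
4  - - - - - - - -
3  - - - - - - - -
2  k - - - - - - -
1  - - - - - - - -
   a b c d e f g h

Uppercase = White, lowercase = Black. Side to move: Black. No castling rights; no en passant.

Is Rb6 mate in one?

After Rb6: white king on a8; in check: yes, from the black bishop on d5.
King squares — a7: attacked by Nb5; b7: attacked by Bd5; b8: attacked by Rb6.
White has no legal moves → checkmate.

yes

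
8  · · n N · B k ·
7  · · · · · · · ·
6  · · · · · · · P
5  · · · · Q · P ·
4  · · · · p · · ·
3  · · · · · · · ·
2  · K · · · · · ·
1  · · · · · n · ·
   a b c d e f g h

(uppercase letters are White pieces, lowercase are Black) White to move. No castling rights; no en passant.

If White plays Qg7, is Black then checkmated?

yes

After Qg7: black king on g8; in check: yes, from the white queen on g7.
King squares — f7: attacked by Qg7; g7: attacked by Ph6; h7: attacked by Qg7; f8: attacked by Qg7; h8: attacked by Qg7.
Black has no legal moves → checkmate.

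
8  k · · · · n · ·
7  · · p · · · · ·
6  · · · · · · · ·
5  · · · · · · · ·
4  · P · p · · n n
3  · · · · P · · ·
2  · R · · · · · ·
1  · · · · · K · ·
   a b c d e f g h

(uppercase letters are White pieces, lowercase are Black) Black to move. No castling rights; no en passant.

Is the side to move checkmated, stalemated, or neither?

neither

Black to move; black king on a8.
In check: no.
Legal moves for Black include: Nh7, Nd7, Nfg6, Ne6, Kb8, Kb7, Ka7, Nhg6, Nf5, Nf3, Ng2, Nh6, Nf6, Ne5, Nxe3+, Nh2+, Nf2, dxe3, ... (list truncated; more exist).
Black has legal moves and is not in check → neither.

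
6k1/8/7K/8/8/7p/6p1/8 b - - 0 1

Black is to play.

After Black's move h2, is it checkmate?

After h2: white king on h6; in check: no.
White is not in check, so this cannot be checkmate.

no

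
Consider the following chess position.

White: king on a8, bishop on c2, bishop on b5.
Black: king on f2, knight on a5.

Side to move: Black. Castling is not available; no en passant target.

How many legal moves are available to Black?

Black to move; king on f2.
In check: no.
Legal moves: Nb7, Nc6, Nc4, Nb3, Kg3, Kf3, Ke3, Kg2, Kg1, Ke1.
Count: 10.

10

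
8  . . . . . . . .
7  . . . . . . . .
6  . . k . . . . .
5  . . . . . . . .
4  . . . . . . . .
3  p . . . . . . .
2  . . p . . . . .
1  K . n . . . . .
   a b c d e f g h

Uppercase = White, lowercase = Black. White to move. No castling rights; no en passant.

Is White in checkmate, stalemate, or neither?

stalemate

White to move; white king on a1.
In check: no.
King squares — b1: attacked by Pc2; a2: attacked by Nc1; b2: attacked by Pa3.
Legal moves for White: none.
Not in check and no legal moves → stalemate.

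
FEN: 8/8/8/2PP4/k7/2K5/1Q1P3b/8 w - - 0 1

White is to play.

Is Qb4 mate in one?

After Qb4: black king on a4; in check: yes, from the white queen on b4.
King squares — a3: attacked by Qb4; b3: attacked by Kc3; b4: attacked by Kc3; a5: attacked by Qb4; b5: attacked by Qb4.
Black has no legal moves → checkmate.

yes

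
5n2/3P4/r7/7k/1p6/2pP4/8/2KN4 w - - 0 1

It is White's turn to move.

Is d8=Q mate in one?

no

After d8=Q: black king on h5; in check: no.
Black is not in check, so this cannot be checkmate.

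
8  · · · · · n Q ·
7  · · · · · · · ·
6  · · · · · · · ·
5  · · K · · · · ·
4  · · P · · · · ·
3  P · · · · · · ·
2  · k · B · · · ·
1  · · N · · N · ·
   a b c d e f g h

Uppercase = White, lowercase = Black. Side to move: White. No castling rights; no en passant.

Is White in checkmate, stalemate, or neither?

White to move; white king on c5.
In check: no.
Legal moves for White include: Qh8+, Qxf8, Qh7, Qg7+, Qf7, Qg6, Qe6, Qg5, Qd5, Qg4, Qg3, Qg2, Qg1, Kd6, Kc6, Kb6, Kd5, Kb5, ... (list truncated; more exist).
White has legal moves and is not in check → neither.

neither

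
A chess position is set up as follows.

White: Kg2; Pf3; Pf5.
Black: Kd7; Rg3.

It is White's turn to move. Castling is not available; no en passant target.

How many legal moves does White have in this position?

White to move; king on g2.
In check: yes, from the black rook on g3.
Legal moves: Kxg3, Kh2, Kf2, Kh1, Kf1.
Count: 5.

5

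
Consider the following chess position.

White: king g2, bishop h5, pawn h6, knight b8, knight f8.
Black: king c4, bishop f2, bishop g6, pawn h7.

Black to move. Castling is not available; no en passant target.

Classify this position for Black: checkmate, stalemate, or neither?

Black to move; black king on c4.
In check: no.
Legal moves for Black include: Be8, Bf7, Bxh5, Bf5, Be4+, Bd3, Bc2, Bb1, Kd5, Kc5, Kb5, Kd4, Kb4, Kd3, Kc3, Kb3, Ba7, Bb6, ... (list truncated; more exist).
Black has legal moves and is not in check → neither.

neither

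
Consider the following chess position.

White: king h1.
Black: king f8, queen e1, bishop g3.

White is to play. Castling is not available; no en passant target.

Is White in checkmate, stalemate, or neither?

neither

White to move; white king on h1.
In check: yes, from the black queen on e1.
Legal moves for White: Kg2.
White is in check but has 1 legal move → neither.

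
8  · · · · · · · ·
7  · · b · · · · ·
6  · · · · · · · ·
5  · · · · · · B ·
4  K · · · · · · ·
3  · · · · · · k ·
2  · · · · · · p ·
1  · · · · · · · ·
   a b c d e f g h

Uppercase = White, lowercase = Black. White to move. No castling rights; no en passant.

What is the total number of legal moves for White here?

13

White to move; king on a4.
In check: no.
Legal moves: Bd8, Be7, Bh6, Bf6, Bh4+, Bf4+, Be3, Bd2, Bc1, Kb5, Kb4, Kb3, Ka3.
Count: 13.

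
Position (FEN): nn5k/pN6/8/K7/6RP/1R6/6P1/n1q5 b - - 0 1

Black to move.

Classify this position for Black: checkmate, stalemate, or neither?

Black to move; black king on h8.
In check: no.
Legal moves for Black include: Kh7, Nd7, Nc6+, Na6, Nc7, Nb6, Qc8, Qc7+, Qh6, Qc6, Qg5+, Qc5+, Qf4, Qc4, Qe3, Qc3+, Qa3+, Qd2+, ... (list truncated; more exist).
Black has legal moves and is not in check → neither.

neither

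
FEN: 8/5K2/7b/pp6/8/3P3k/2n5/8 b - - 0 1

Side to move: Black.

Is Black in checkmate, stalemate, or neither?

Black to move; black king on h3.
In check: no.
Legal moves for Black include: Bf8, Bg7, Bg5, Bf4, Be3, Bd2, Bc1, Kh4, Kg4, Kg3, Kh2, Kg2, Nd4, Nb4, Ne3, Na3, Ne1, Na1, ... (list truncated; more exist).
Black has legal moves and is not in check → neither.

neither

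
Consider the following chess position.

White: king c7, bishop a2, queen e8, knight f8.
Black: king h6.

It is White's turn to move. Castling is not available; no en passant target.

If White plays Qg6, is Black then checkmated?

After Qg6: black king on h6; in check: yes, from the white queen on g6.
King squares — g5: attacked by Qg6; h5: attacked by Qg6; g6: attacked by Nf8; g7: attacked by Qg6; h7: attacked by Qg6.
Black has no legal moves → checkmate.

yes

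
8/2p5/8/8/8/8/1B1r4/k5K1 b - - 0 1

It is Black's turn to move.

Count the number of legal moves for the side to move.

Black to move; king on a1.
In check: yes, from the white bishop on b2.
Legal moves: Kxb2, Ka2, Kb1, Rxb2.
Count: 4.

4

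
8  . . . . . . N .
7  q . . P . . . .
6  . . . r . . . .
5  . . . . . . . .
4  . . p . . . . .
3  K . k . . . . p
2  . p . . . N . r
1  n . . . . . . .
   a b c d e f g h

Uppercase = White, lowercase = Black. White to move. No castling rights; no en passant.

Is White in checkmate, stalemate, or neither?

checkmate

White to move; white king on a3.
In check: yes, from the black queen on a7.
King squares — a2: attacked by Qa7; b2: attacked by Kc3; b3: attacked by Na1; a4: attacked by Qa7; b4: attacked by Kc3.
Legal moves for White: none.
In check with no legal moves → checkmate.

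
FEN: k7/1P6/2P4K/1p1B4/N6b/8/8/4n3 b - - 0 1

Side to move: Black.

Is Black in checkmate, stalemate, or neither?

neither

Black to move; black king on a8.
In check: yes, from the white pawn on b7.
King squares — a7: available; b7: attacked by Pc6; b8: available.
Legal moves for Black: Kb8, Ka7.
Black is in check but has 2 legal moves → neither.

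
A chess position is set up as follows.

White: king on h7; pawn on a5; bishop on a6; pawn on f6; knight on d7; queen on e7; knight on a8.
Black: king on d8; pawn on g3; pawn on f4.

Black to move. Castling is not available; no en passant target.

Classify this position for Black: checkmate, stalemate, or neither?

Black to move; black king on d8.
In check: yes, from the white queen on e7.
King squares — c7: attacked by Na8; d7: attacked by Qe7; e7: attacked by Pf6; c8: attacked by Ba6; e8: attacked by Qe7.
Legal moves for Black: none.
In check with no legal moves → checkmate.

checkmate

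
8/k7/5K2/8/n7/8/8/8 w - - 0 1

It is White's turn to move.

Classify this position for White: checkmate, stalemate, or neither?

White to move; white king on f6.
In check: no.
Legal moves for White: Kg7, Kf7, Ke7, Kg6, Ke6, Kg5, Kf5, Ke5.
White has 8 legal moves and is not in check → neither.

neither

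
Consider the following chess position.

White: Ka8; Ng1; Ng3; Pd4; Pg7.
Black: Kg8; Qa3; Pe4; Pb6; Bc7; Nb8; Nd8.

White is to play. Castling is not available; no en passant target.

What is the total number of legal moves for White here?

0

White to move; king on a8.
In check: yes, from the black queen on a3.
Legal moves: none.
Count: 0.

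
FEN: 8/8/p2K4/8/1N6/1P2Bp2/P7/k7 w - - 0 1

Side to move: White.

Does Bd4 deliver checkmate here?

After Bd4: black king on a1; in check: yes, from the white bishop on d4.
Black has 1 legal reply: Kb1.
In check but a legal move exists → not checkmate.

no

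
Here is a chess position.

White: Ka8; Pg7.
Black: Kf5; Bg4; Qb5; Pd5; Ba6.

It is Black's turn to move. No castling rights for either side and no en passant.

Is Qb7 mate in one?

yes

After Qb7: white king on a8; in check: yes, from the black queen on b7.
King squares — a7: attacked by Qb7; b7: attacked by Ba6; b8: attacked by Qb7.
White has no legal moves → checkmate.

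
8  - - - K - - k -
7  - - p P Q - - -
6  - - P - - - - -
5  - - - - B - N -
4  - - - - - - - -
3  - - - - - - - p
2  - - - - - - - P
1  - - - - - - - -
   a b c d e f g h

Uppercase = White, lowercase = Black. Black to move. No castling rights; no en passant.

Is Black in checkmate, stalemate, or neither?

Black to move; black king on g8.
In check: no.
King squares — f7: attacked by Ng5; g7: attacked by Be5; h7: attacked by Ng5; f8: attacked by Qe7; h8: attacked by Be5.
Legal moves for Black: none.
Not in check and no legal moves → stalemate.

stalemate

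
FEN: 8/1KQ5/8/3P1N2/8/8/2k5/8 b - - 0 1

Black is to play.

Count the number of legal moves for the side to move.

6

Black to move; king on c2.
In check: yes, from the white queen on c7.
Legal moves: Kd3, Kb3, Kd2, Kb2, Kd1, Kb1.
Count: 6.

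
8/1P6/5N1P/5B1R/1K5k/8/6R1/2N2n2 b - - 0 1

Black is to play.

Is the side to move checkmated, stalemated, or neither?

Black to move; black king on h4.
In check: yes, from the white rook on h5.
King squares — g3: attacked by Rg2; h3: attacked by Bf5; g4: attacked by Rg2; g5: attacked by Rg2; h5: attacked by Nf6.
Legal moves for Black: none.
In check with no legal moves → checkmate.

checkmate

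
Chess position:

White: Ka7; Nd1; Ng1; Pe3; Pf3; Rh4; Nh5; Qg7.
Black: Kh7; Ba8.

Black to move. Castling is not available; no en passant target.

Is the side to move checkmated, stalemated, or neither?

checkmate

Black to move; black king on h7.
In check: yes, from the white queen on g7.
King squares — g6: attacked by Qg7; h6: attacked by Qg7; g7: attacked by Nh5; g8: attacked by Qg7; h8: attacked by Qg7.
Legal moves for Black: none.
In check with no legal moves → checkmate.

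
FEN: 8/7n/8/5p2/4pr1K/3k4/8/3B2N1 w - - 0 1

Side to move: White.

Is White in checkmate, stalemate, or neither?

neither

White to move; white king on h4.
In check: yes, from the black rook on f4.
King squares — g3: available; h3: available; g4: attacked by Rf4; g5: attacked by Nh7; h5: available.
Legal moves for White: Kh5, Kh3, Kg3, Bg4.
White is in check but has 4 legal moves → neither.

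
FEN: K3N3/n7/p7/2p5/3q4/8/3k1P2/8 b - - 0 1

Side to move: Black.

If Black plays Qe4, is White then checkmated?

After Qe4: white king on a8; in check: yes, from the black queen on e4.
White has 2 legal replies: Kb8, Kxa7.
In check but a legal move exists → not checkmate.

no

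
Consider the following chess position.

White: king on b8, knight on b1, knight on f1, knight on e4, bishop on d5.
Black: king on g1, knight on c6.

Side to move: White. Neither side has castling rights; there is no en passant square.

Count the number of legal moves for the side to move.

5

White to move; king on b8.
In check: yes, from the black knight on c6.
Legal moves: Kc8, Ka8, Kc7, Kb7, Bxc6.
Count: 5.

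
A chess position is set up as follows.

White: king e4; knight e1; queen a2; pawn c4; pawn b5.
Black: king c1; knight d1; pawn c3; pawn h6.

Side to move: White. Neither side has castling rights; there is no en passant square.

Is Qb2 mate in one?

After Qb2: black king on c1; in check: yes, from the white queen on b2.
Black has 3 legal replies: Kxb2, Nxb2, cxb2.
In check but a legal move exists → not checkmate.

no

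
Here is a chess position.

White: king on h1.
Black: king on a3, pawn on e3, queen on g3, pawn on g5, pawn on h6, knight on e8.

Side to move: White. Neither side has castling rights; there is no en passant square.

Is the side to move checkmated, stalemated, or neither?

White to move; white king on h1.
In check: no.
King squares — g1: attacked by Qg3; g2: attacked by Qg3; h2: attacked by Qg3.
Legal moves for White: none.
Not in check and no legal moves → stalemate.

stalemate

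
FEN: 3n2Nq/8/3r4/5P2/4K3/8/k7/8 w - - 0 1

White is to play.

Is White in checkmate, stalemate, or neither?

White to move; white king on e4.
In check: no.
Legal moves for White: Ne7, Nh6, Nf6, Kf4, Kf3, Ke3, f6.
White has 7 legal moves and is not in check → neither.

neither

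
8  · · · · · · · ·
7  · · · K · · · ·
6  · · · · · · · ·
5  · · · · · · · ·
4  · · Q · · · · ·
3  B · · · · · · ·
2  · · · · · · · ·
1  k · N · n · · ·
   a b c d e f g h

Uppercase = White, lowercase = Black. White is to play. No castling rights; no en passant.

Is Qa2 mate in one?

After Qa2: black king on a1; in check: yes, from the white queen on a2.
King squares — b1: attacked by Qa2; a2: attacked by Nc1; b2: attacked by Qa2.
Black has no legal moves → checkmate.

yes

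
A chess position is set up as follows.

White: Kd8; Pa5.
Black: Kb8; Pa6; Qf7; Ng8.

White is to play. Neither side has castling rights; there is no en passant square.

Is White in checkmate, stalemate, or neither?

stalemate

White to move; white king on d8.
In check: no.
King squares — c7: attacked by Qf7; d7: attacked by Qf7; e7: attacked by Qf7; c8: attacked by Kb8; e8: attacked by Qf7.
Legal moves for White: none.
Not in check and no legal moves → stalemate.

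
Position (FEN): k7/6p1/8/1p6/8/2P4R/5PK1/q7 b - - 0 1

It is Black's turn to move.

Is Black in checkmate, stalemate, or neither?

Black to move; black king on a8.
In check: no.
Legal moves for Black include: Kb8, Kb7, Ka7, Qa7, Qa6, Qa5, Qa4, Qxc3, Qa3, Qb2, Qa2, Qh1+, Qg1+, Qf1+, Qe1, Qd1, Qc1, Qb1, ... (list truncated; more exist).
Black has legal moves and is not in check → neither.

neither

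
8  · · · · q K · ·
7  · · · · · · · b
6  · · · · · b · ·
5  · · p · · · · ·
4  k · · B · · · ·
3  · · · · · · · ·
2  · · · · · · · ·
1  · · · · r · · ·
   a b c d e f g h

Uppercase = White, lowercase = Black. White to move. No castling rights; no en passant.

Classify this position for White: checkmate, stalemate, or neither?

White to move; white king on f8.
In check: yes, from the black queen on e8.
King squares — e7: attacked by Re1; f7: attacked by Qe8; g7: attacked by Bf6; e8: attacked by Re1; g8: attacked by Bh7.
Legal moves for White: none.
In check with no legal moves → checkmate.

checkmate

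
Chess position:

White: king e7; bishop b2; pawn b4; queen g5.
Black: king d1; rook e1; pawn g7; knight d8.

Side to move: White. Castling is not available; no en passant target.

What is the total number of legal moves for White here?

7

White to move; king on e7.
In check: yes, from the black rook on e1.
Legal moves: Kf8, Kxd8, Kd7, Kd6, Qe5, Qe3, Be5.
Count: 7.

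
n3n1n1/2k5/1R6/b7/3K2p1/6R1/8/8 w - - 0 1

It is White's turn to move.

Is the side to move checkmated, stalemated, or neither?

neither

White to move; white king on d4.
In check: no.
Legal moves for White include: Rb8, Rb7+, Rh6, Rg6, Rf6, Re6, Rd6, Rc6+, Ra6, Rb5, Rb4, Rbb3, Rb2, Rb1, Ke5, Kd5, Kc5, Ke4, ... (list truncated; more exist).
White has legal moves and is not in check → neither.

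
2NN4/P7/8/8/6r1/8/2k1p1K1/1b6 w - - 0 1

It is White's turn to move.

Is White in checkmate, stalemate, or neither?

White to move; white king on g2.
In check: yes, from the black rook on g4.
King squares — f1: attacked by Pe2; g1: attacked by Rg4; h1: available; f2: available; h2: available; f3: available; g3: attacked by Rg4; h3: available.
Legal moves for White: Kh3, Kf3, Kh2, Kf2, Kh1.
White is in check but has 5 legal moves → neither.

neither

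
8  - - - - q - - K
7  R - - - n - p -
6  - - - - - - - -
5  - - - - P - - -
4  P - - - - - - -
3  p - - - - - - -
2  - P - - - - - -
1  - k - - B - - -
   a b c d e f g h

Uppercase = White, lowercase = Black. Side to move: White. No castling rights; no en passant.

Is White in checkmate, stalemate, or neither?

White to move; white king on h8.
In check: yes, from the black queen on e8.
Legal moves for White: Kh7, Kxg7.
White is in check but has 2 legal moves → neither.

neither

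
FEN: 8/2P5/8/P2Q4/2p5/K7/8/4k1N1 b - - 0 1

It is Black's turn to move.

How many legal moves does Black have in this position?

3

Black to move; king on e1.
In check: no.
Legal moves: Kf2, Kf1, c3.
Count: 3.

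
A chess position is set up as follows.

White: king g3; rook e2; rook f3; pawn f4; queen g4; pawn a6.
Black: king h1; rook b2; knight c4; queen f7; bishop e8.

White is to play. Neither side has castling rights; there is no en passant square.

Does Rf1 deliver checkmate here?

After Rf1: black king on h1; in check: yes, from the white rook on f1.
King squares — g1: attacked by Rf1; g2: attacked by Re2; h2: attacked by Re2.
Black has no legal moves → checkmate.

yes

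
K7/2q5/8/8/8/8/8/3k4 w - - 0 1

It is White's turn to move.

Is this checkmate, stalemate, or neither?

White to move; white king on a8.
In check: no.
King squares — a7: attacked by Qc7; b7: attacked by Qc7; b8: attacked by Qc7.
Legal moves for White: none.
Not in check and no legal moves → stalemate.

stalemate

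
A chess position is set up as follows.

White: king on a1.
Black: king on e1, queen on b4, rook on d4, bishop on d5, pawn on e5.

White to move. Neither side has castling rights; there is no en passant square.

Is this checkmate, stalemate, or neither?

stalemate

White to move; white king on a1.
In check: no.
King squares — b1: attacked by Qb4; a2: attacked by Bd5; b2: attacked by Qb4.
Legal moves for White: none.
Not in check and no legal moves → stalemate.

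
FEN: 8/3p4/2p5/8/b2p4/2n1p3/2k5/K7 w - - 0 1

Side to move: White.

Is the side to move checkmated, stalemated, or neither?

White to move; white king on a1.
In check: no.
King squares — b1: attacked by Kc2; a2: attacked by Nc3; b2: attacked by Kc2.
Legal moves for White: none.
Not in check and no legal moves → stalemate.

stalemate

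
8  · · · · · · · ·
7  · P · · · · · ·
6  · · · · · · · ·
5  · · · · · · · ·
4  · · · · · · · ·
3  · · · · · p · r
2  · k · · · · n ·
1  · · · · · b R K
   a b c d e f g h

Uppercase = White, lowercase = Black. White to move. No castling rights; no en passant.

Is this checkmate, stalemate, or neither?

checkmate

White to move; white king on h1.
In check: yes, from the black rook on h3.
King squares — g1: own rook; g2: attacked by Bf1; h2: attacked by Rh3.
Legal moves for White: none.
In check with no legal moves → checkmate.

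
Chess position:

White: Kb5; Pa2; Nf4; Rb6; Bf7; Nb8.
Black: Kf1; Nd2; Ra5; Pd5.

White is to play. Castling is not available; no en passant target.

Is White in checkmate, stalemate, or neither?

neither

White to move; white king on b5.
In check: yes, from the black rook on a5.
King squares — a4: attacked by Ra5; b4: available; c4: attacked by Nd2; a5: available; c5: attacked by Ra5; a6: attacked by Ra5; b6: own rook; c6: available.
Legal moves for White: Kc6, Kxa5, Kb4.
White is in check but has 3 legal moves → neither.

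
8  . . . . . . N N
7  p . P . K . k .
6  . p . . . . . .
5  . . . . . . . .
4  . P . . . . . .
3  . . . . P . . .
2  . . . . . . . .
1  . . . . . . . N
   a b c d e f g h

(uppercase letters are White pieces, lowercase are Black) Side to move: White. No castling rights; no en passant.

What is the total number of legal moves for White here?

17

White to move; king on e7.
In check: no.
Legal moves: Nf7, Ng6, Nh6, Nf6, Ke8, Kd8, Kd7, Ke6, Kd6, Ng3, Nf2, c8=Q, c8=R, c8=B, c8=N, b5, e4.
Count: 17.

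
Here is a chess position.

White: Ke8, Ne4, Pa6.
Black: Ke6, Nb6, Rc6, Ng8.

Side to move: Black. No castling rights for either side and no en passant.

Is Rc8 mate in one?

yes

After Rc8: white king on e8; in check: yes, from the black rook on c8.
King squares — d7: attacked by Nb6; e7: attacked by Ke6; f7: attacked by Ke6; d8: attacked by Rc8; f8: attacked by Rc8.
White has no legal moves → checkmate.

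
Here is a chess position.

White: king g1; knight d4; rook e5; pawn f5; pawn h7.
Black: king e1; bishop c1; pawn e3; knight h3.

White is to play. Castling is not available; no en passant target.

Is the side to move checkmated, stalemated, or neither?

neither

White to move; white king on g1.
In check: yes, from the black knight on h3.
King squares — f1: attacked by Ke1; h1: available; f2: attacked by Ke1; g2: available; h2: available.
Legal moves for White: Kh2, Kg2, Kh1.
White is in check but has 3 legal moves → neither.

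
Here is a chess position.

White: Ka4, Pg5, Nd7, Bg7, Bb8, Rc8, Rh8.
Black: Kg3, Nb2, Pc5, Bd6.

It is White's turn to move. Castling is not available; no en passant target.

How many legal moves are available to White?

5

White to move; king on a4.
In check: yes, from the black knight on b2.
Legal moves: Kb5, Ka5, Kb3, Ka3, Bxb2.
Count: 5.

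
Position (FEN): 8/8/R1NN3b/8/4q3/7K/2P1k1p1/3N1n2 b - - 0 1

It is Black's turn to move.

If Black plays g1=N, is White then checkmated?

After g1=N: white king on h3; in check: yes, from the black knight on g1.
King squares — g2: attacked by Qe4; h2: attacked by Nf1; g3: attacked by Nf1; g4: attacked by Qe4; h4: attacked by Qe4.
White has no legal moves → checkmate.

yes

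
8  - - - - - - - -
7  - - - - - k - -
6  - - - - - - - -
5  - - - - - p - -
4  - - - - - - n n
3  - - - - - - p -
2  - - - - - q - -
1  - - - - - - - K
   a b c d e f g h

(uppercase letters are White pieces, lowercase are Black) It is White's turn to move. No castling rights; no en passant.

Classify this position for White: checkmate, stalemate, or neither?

stalemate

White to move; white king on h1.
In check: no.
King squares — g1: attacked by Qf2; g2: attacked by Qf2; h2: attacked by Qf2.
Legal moves for White: none.
Not in check and no legal moves → stalemate.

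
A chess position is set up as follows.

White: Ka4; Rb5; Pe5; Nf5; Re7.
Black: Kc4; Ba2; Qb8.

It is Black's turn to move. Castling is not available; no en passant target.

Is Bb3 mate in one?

After Bb3: white king on a4; in check: yes, from the black bishop on b3.
White has 3 legal replies: Ka5, Ka3, Rxb3.
In check but a legal move exists → not checkmate.

no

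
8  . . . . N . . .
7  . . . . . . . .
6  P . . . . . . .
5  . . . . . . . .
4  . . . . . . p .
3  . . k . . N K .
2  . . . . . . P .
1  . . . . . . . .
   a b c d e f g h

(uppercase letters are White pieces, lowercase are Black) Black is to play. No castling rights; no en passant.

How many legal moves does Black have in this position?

7

Black to move; king on c3.
In check: no.
Legal moves: Kc4, Kb4, Kd3, Kb3, Kc2, Kb2, gxf3.
Count: 7.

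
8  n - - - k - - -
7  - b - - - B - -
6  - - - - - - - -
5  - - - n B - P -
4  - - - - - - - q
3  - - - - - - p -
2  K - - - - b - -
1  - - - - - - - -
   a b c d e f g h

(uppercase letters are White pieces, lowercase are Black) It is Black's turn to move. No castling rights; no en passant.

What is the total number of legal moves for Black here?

Black to move; king on e8.
In check: yes, from the white bishop on f7.
Legal moves: Kf8, Kd8, Kxf7, Ke7, Kd7.
Count: 5.

5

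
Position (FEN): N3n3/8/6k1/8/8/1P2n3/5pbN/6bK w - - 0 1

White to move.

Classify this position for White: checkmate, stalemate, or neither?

White to move; white king on h1.
In check: yes, from the black bishop on g2.
King squares — g1: attacked by Pf2; g2: attacked by Ne3; h2: own knight.
Legal moves for White: none.
In check with no legal moves → checkmate.

checkmate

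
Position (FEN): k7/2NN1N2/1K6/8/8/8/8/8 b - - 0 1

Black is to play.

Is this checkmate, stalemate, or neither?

Black to move; black king on a8.
In check: yes, from the white knight on c7.
King squares — a7: attacked by Kb6; b7: attacked by Kb6; b8: attacked by Nd7.
Legal moves for Black: none.
In check with no legal moves → checkmate.

checkmate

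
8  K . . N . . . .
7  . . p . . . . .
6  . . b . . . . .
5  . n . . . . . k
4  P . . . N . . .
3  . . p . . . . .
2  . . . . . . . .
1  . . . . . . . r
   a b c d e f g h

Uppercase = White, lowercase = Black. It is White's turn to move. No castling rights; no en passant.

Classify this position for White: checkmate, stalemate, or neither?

neither

White to move; white king on a8.
In check: yes, from the black bishop on c6.
Legal moves for White: Kb8, Nb7, Nxc6.
White is in check but has 3 legal moves → neither.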